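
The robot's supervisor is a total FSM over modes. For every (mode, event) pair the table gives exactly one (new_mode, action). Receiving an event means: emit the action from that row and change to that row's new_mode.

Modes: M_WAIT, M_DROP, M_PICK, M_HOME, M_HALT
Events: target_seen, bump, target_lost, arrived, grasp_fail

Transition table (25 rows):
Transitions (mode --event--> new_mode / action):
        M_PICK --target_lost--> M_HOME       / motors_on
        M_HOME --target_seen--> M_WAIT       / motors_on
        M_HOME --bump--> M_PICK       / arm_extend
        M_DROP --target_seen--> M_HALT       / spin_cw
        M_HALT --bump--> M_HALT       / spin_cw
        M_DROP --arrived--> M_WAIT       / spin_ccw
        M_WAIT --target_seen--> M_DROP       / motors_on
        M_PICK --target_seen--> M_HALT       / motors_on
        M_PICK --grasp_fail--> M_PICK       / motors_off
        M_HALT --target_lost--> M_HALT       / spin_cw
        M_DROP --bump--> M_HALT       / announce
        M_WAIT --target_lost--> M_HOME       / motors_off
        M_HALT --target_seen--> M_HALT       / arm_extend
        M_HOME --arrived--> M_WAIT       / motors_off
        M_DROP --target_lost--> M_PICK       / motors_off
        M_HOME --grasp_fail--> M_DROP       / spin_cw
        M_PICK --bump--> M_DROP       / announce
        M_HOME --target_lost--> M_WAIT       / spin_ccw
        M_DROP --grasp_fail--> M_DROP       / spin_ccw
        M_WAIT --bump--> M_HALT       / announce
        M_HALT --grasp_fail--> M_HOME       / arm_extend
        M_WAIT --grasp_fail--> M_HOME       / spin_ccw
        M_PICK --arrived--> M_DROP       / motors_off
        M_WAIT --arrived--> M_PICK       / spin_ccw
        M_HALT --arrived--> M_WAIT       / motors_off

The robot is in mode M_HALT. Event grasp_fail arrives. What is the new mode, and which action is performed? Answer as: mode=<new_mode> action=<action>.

current mode = M_HALT; filter table to that mode:
  (M_HALT, bump) → (M_HALT, spin_cw)
  (M_HALT, target_lost) → (M_HALT, spin_cw)
  (M_HALT, target_seen) → (M_HALT, arm_extend)
  (M_HALT, grasp_fail) → (M_HOME, arm_extend)  ← event matches
  (M_HALT, arrived) → (M_WAIT, motors_off)
event = grasp_fail selects (M_HOME, arm_extend)

mode=M_HOME action=arm_extend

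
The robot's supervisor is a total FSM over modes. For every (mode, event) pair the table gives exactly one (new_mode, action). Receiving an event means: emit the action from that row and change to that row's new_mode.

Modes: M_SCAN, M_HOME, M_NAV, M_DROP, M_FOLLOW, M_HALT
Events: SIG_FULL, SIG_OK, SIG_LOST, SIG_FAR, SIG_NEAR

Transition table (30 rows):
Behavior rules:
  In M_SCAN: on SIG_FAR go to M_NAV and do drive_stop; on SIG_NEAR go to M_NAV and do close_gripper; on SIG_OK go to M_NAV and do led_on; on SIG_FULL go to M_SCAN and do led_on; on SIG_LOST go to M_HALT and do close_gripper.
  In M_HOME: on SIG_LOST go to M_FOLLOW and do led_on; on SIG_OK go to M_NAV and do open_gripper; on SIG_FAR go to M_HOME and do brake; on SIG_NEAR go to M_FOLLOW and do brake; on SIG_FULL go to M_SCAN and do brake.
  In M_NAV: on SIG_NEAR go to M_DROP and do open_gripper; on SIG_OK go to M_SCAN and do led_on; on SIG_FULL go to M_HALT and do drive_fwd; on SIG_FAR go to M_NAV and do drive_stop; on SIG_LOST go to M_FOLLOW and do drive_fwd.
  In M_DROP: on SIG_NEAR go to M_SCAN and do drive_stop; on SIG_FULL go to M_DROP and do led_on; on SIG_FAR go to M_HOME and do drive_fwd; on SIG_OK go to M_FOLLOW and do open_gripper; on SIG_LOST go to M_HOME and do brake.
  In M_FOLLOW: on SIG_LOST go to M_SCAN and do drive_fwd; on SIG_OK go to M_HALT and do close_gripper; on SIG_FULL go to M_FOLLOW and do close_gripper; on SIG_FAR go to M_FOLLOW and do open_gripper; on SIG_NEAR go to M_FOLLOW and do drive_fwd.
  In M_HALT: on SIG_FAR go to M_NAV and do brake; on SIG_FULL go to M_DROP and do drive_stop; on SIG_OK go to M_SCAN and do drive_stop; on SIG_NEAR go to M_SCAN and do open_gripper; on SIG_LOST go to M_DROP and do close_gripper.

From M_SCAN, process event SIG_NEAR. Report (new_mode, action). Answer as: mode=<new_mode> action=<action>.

current mode = M_SCAN; filter table to that mode:
  (M_SCAN, SIG_FAR) → (M_NAV, drive_stop)
  (M_SCAN, SIG_NEAR) → (M_NAV, close_gripper)  ← event matches
  (M_SCAN, SIG_OK) → (M_NAV, led_on)
  (M_SCAN, SIG_FULL) → (M_SCAN, led_on)
  (M_SCAN, SIG_LOST) → (M_HALT, close_gripper)
event = SIG_NEAR selects (M_NAV, close_gripper)

mode=M_NAV action=close_gripper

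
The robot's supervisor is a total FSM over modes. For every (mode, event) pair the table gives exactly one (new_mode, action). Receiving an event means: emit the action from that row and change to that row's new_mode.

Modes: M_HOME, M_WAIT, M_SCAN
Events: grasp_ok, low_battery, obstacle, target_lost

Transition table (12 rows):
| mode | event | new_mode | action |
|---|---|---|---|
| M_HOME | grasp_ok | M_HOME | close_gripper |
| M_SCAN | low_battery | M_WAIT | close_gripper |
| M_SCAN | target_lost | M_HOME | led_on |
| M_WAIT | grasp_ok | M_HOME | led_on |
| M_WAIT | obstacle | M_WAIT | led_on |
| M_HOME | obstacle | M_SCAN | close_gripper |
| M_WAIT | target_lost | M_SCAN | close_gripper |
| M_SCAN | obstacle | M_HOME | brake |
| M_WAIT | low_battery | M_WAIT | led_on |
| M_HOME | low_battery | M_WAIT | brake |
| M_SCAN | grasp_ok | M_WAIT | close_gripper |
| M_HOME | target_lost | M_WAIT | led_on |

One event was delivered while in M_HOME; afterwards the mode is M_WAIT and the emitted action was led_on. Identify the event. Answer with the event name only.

target_lost

try grasp_ok: (M_HOME, grasp_ok) → (M_HOME, close_gripper)
try low_battery: (M_HOME, low_battery) → (M_WAIT, brake)
try obstacle: (M_HOME, obstacle) → (M_SCAN, close_gripper)
try target_lost: (M_HOME, target_lost) → (M_WAIT, led_on)  ← matches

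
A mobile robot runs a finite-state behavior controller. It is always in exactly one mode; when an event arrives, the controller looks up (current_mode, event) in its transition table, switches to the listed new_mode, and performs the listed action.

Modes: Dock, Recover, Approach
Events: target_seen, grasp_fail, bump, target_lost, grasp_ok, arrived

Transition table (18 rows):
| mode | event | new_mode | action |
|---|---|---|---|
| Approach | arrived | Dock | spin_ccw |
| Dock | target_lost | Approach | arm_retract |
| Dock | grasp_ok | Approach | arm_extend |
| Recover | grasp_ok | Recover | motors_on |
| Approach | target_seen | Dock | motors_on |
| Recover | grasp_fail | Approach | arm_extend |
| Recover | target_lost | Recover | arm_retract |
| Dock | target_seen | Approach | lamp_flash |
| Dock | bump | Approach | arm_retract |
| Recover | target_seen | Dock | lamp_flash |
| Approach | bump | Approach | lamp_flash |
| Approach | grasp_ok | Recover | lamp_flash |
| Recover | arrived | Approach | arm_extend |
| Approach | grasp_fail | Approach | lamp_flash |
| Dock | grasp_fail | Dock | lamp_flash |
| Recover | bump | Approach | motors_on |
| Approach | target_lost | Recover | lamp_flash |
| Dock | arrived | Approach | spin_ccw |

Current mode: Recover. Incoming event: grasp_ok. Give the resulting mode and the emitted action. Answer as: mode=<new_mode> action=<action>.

mode=Recover action=motors_on

current mode = Recover; filter table to that mode:
  (Recover, grasp_ok) → (Recover, motors_on)  ← event matches
  (Recover, grasp_fail) → (Approach, arm_extend)
  (Recover, target_lost) → (Recover, arm_retract)
  (Recover, target_seen) → (Dock, lamp_flash)
  (Recover, arrived) → (Approach, arm_extend)
  (Recover, bump) → (Approach, motors_on)
event = grasp_ok selects (Recover, motors_on)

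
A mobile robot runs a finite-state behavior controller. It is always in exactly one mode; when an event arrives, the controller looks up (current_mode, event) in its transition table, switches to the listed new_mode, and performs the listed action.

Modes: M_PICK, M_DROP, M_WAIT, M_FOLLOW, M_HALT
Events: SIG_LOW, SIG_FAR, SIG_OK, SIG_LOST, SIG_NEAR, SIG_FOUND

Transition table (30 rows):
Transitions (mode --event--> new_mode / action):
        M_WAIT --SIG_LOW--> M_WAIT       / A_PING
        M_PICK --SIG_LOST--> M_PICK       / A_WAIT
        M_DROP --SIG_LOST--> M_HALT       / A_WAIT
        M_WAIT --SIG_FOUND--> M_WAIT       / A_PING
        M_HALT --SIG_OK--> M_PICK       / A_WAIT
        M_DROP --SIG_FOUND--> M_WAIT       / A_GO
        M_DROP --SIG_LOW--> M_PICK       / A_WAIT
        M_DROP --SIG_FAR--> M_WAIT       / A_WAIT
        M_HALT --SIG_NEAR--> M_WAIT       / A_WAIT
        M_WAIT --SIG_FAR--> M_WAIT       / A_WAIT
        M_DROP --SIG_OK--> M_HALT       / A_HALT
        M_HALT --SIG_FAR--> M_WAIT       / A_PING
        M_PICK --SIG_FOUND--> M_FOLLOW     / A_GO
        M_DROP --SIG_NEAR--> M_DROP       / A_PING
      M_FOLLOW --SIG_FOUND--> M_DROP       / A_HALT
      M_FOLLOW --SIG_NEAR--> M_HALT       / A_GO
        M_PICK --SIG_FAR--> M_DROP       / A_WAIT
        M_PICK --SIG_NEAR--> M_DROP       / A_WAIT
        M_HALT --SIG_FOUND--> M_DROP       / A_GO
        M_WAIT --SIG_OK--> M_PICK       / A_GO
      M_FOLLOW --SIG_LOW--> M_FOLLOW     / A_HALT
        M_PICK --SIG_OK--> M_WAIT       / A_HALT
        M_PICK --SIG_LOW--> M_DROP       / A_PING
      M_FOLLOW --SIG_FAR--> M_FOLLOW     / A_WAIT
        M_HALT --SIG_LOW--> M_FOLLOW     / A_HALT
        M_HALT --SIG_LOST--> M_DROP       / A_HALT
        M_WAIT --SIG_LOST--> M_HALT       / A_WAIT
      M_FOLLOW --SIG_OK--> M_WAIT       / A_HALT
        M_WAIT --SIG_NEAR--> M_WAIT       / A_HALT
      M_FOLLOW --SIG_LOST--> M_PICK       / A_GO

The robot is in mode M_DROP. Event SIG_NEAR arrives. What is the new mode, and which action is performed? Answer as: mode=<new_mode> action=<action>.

current mode = M_DROP; filter table to that mode:
  (M_DROP, SIG_LOST) → (M_HALT, A_WAIT)
  (M_DROP, SIG_FOUND) → (M_WAIT, A_GO)
  (M_DROP, SIG_LOW) → (M_PICK, A_WAIT)
  (M_DROP, SIG_FAR) → (M_WAIT, A_WAIT)
  (M_DROP, SIG_OK) → (M_HALT, A_HALT)
  (M_DROP, SIG_NEAR) → (M_DROP, A_PING)  ← event matches
event = SIG_NEAR selects (M_DROP, A_PING)

mode=M_DROP action=A_PING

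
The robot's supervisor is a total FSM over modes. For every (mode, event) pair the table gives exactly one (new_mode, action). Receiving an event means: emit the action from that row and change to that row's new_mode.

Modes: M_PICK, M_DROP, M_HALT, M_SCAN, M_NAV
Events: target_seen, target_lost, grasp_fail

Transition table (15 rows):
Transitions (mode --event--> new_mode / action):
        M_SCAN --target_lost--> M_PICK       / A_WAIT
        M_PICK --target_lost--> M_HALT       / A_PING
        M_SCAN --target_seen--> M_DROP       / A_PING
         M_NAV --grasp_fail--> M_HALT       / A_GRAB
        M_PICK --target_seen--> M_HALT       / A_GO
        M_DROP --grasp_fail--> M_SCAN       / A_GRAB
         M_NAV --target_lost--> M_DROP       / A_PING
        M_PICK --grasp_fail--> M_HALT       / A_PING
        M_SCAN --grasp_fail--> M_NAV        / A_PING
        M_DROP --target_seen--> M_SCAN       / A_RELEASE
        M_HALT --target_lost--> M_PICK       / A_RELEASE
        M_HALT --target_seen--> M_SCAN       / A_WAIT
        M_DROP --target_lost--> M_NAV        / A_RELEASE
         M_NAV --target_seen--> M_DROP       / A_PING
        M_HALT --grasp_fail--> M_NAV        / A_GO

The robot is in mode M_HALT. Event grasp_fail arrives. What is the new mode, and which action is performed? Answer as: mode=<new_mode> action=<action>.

mode=M_NAV action=A_GO

current mode = M_HALT; filter table to that mode:
  (M_HALT, target_lost) → (M_PICK, A_RELEASE)
  (M_HALT, target_seen) → (M_SCAN, A_WAIT)
  (M_HALT, grasp_fail) → (M_NAV, A_GO)  ← event matches
event = grasp_fail selects (M_NAV, A_GO)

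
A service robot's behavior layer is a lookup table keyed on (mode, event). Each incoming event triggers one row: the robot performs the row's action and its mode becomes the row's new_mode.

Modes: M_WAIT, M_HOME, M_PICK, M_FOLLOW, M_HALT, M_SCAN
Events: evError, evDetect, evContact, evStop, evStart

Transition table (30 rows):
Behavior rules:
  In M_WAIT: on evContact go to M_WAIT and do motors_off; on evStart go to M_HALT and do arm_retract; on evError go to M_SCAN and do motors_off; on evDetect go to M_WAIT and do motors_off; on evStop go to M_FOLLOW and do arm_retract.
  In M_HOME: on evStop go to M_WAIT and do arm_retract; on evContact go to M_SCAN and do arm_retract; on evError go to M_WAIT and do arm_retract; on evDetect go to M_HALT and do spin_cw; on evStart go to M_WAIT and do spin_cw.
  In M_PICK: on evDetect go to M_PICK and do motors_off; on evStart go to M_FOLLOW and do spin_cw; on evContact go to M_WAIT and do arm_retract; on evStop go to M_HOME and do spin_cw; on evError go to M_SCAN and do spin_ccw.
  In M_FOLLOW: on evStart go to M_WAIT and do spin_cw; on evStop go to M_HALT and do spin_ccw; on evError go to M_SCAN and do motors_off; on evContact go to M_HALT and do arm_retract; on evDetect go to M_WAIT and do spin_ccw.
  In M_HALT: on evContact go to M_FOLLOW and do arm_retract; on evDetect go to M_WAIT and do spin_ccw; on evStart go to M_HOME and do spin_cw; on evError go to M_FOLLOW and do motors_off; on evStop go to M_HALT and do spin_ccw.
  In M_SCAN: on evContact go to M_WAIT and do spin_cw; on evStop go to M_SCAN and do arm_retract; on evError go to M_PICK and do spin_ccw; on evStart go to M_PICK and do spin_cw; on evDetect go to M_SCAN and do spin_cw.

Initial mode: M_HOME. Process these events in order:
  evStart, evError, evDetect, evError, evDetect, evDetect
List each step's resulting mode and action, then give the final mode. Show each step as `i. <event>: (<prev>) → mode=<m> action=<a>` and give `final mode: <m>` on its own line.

1. evStart: (M_HOME) → mode=M_WAIT action=spin_cw
2. evError: (M_WAIT) → mode=M_SCAN action=motors_off
3. evDetect: (M_SCAN) → mode=M_SCAN action=spin_cw
4. evError: (M_SCAN) → mode=M_PICK action=spin_ccw
5. evDetect: (M_PICK) → mode=M_PICK action=motors_off
6. evDetect: (M_PICK) → mode=M_PICK action=motors_off

final mode: M_PICK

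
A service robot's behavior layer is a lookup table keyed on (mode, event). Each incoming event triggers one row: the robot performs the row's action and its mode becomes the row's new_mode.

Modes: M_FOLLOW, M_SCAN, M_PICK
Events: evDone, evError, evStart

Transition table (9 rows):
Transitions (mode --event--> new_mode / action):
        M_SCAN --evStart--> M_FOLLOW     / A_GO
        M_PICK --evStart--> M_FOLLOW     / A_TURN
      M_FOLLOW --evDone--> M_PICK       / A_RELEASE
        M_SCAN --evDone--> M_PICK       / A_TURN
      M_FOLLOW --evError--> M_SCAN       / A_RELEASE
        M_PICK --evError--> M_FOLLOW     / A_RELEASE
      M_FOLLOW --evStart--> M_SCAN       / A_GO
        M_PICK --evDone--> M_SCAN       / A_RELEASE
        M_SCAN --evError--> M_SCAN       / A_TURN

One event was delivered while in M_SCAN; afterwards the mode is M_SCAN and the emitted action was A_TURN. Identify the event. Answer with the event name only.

try evDone: (M_SCAN, evDone) → (M_PICK, A_TURN)
try evError: (M_SCAN, evError) → (M_SCAN, A_TURN)  ← matches
try evStart: (M_SCAN, evStart) → (M_FOLLOW, A_GO)

evError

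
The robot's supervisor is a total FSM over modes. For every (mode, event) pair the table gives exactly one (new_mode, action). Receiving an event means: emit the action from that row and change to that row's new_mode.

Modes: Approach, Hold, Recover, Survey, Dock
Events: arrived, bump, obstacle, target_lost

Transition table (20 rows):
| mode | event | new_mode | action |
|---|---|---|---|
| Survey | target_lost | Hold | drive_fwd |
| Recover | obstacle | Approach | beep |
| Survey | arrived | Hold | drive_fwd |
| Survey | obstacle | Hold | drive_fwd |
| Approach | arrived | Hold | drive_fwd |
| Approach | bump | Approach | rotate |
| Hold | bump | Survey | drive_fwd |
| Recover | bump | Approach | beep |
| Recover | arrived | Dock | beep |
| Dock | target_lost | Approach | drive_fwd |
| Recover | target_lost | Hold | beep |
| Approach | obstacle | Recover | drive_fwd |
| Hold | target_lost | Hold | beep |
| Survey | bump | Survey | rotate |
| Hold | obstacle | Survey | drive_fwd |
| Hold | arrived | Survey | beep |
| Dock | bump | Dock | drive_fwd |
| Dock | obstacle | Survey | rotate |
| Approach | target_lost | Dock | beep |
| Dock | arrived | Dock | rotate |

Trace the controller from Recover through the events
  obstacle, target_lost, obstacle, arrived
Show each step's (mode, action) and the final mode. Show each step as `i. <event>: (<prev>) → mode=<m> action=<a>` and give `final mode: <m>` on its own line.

1. obstacle: (Recover) → mode=Approach action=beep
2. target_lost: (Approach) → mode=Dock action=beep
3. obstacle: (Dock) → mode=Survey action=rotate
4. arrived: (Survey) → mode=Hold action=drive_fwd

final mode: Hold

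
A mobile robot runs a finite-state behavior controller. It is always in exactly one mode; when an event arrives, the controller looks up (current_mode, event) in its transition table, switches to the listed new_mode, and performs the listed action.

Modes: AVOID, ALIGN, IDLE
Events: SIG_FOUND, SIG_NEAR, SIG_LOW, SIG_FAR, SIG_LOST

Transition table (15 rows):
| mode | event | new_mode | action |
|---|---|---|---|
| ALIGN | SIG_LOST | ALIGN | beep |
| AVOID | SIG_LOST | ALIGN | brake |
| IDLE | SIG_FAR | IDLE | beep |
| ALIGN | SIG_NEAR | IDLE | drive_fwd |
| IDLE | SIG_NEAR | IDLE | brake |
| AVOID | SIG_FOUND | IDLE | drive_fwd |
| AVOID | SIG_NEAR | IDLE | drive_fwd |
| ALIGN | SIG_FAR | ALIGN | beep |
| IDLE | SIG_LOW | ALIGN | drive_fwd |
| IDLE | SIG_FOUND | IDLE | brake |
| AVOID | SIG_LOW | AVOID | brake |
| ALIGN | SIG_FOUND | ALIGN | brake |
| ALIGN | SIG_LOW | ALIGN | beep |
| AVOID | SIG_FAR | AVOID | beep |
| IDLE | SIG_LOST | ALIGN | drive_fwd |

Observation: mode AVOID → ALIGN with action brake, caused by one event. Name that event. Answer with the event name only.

try SIG_FOUND: (AVOID, SIG_FOUND) → (IDLE, drive_fwd)
try SIG_NEAR: (AVOID, SIG_NEAR) → (IDLE, drive_fwd)
try SIG_LOW: (AVOID, SIG_LOW) → (AVOID, brake)
try SIG_FAR: (AVOID, SIG_FAR) → (AVOID, beep)
try SIG_LOST: (AVOID, SIG_LOST) → (ALIGN, brake)  ← matches

SIG_LOST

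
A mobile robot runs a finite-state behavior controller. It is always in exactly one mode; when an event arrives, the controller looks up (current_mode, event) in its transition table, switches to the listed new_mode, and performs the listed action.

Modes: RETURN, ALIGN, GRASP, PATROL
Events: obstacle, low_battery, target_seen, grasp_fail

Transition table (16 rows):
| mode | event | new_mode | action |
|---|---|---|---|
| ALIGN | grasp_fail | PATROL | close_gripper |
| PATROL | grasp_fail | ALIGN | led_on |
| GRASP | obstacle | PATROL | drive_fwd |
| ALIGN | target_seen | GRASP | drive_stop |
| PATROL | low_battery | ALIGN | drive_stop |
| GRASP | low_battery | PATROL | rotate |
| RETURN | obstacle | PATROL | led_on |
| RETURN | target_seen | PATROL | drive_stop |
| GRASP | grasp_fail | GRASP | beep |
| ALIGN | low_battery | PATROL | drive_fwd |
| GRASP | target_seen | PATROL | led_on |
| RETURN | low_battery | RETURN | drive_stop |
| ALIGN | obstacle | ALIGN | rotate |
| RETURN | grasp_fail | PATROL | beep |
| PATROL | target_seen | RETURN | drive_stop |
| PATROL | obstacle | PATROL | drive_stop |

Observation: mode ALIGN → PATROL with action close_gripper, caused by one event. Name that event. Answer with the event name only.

grasp_fail

try obstacle: (ALIGN, obstacle) → (ALIGN, rotate)
try low_battery: (ALIGN, low_battery) → (PATROL, drive_fwd)
try target_seen: (ALIGN, target_seen) → (GRASP, drive_stop)
try grasp_fail: (ALIGN, grasp_fail) → (PATROL, close_gripper)  ← matches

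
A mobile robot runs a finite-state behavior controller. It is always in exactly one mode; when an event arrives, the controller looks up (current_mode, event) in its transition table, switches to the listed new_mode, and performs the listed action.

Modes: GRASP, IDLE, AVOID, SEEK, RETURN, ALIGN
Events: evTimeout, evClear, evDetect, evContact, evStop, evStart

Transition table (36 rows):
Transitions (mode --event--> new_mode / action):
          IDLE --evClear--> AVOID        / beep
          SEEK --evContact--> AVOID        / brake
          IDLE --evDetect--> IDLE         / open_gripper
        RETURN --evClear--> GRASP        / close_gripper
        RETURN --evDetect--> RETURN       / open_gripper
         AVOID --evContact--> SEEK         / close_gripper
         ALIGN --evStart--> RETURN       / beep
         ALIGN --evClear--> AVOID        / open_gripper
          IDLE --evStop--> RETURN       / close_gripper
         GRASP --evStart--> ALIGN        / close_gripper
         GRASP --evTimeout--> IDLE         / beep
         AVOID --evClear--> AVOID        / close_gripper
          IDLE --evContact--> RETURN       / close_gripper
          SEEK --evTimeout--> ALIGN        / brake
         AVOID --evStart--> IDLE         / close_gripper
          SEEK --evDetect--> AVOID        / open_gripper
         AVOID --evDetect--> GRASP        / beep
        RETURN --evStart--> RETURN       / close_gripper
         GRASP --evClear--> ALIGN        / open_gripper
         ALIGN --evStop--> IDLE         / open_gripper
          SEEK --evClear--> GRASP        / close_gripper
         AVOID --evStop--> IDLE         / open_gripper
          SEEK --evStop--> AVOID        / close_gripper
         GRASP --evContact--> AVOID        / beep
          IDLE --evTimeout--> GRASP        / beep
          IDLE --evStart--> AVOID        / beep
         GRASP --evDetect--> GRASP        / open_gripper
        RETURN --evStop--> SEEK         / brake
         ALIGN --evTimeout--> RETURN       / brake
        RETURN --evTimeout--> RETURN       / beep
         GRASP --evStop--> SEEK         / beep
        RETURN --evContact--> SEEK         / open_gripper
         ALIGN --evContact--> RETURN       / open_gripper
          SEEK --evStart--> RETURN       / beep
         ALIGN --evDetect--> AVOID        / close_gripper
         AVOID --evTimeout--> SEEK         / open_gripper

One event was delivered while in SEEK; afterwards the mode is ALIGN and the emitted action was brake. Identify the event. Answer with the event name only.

try evTimeout: (SEEK, evTimeout) → (ALIGN, brake)  ← matches
try evClear: (SEEK, evClear) → (GRASP, close_gripper)
try evDetect: (SEEK, evDetect) → (AVOID, open_gripper)
try evContact: (SEEK, evContact) → (AVOID, brake)
try evStop: (SEEK, evStop) → (AVOID, close_gripper)
try evStart: (SEEK, evStart) → (RETURN, beep)

evTimeout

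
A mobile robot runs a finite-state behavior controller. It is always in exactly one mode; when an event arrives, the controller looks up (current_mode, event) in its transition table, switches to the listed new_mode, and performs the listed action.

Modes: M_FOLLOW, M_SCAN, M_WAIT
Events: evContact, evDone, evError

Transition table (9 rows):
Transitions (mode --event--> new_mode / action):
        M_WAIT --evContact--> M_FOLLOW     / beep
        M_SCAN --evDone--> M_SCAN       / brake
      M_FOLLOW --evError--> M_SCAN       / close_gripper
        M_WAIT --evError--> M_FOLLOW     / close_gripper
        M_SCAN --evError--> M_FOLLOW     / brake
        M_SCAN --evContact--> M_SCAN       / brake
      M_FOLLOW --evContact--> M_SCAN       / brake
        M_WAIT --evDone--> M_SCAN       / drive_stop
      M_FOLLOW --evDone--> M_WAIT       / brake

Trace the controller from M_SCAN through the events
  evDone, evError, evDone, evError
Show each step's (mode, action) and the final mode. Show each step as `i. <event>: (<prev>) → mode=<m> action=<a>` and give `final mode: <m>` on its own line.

1. evDone: (M_SCAN) → mode=M_SCAN action=brake
2. evError: (M_SCAN) → mode=M_FOLLOW action=brake
3. evDone: (M_FOLLOW) → mode=M_WAIT action=brake
4. evError: (M_WAIT) → mode=M_FOLLOW action=close_gripper

final mode: M_FOLLOW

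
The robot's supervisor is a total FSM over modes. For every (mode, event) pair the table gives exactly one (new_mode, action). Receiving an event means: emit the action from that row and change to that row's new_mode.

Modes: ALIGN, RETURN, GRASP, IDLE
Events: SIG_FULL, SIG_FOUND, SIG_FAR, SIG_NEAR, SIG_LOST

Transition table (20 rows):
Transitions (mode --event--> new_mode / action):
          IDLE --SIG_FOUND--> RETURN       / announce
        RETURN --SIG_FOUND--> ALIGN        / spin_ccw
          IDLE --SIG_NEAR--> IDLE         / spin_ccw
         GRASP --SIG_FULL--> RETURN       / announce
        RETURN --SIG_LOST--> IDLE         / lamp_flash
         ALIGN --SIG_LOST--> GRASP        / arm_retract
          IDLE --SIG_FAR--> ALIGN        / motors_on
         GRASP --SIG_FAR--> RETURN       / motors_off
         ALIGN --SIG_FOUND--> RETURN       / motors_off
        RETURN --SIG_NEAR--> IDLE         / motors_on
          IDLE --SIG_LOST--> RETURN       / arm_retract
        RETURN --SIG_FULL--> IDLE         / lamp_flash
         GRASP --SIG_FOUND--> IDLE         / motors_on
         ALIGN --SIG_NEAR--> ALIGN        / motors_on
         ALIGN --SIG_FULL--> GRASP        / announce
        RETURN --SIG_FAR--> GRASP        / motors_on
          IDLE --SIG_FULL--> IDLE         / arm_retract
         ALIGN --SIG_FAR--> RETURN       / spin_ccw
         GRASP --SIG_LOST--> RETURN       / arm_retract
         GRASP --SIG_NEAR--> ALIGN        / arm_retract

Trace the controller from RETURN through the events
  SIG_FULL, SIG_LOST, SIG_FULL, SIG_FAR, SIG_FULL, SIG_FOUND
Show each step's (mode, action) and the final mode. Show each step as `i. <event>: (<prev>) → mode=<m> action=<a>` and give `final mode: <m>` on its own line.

1. SIG_FULL: (RETURN) → mode=IDLE action=lamp_flash
2. SIG_LOST: (IDLE) → mode=RETURN action=arm_retract
3. SIG_FULL: (RETURN) → mode=IDLE action=lamp_flash
4. SIG_FAR: (IDLE) → mode=ALIGN action=motors_on
5. SIG_FULL: (ALIGN) → mode=GRASP action=announce
6. SIG_FOUND: (GRASP) → mode=IDLE action=motors_on

final mode: IDLE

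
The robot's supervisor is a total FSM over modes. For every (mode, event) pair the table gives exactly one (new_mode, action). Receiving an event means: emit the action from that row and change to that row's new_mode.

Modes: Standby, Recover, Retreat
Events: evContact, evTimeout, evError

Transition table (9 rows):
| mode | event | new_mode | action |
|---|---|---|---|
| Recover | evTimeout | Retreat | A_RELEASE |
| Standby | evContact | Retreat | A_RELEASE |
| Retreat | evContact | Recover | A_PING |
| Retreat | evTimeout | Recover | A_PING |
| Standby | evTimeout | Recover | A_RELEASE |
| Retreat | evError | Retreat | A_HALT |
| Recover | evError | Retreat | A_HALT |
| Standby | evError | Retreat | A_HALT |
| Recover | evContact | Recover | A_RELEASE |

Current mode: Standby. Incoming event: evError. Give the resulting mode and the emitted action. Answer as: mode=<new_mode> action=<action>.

mode=Retreat action=A_HALT

current mode = Standby; filter table to that mode:
  (Standby, evContact) → (Retreat, A_RELEASE)
  (Standby, evTimeout) → (Recover, A_RELEASE)
  (Standby, evError) → (Retreat, A_HALT)  ← event matches
event = evError selects (Retreat, A_HALT)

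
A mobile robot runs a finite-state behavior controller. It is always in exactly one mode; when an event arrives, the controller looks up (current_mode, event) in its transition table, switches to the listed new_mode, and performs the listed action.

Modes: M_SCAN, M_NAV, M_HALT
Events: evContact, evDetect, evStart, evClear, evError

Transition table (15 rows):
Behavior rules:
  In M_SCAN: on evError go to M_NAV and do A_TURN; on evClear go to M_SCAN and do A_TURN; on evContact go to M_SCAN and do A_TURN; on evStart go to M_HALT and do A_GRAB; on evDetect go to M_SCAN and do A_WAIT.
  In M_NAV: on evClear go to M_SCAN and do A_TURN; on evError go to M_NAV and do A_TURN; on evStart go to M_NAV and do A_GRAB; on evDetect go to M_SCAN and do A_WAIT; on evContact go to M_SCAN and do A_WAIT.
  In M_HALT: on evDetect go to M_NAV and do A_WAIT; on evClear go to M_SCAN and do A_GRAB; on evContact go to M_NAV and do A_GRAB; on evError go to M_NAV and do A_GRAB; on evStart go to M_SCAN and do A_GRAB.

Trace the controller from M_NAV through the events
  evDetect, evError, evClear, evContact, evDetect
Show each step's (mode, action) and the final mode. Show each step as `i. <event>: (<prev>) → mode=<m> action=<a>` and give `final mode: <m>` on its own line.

final mode: M_SCAN

1. evDetect: (M_NAV) → mode=M_SCAN action=A_WAIT
2. evError: (M_SCAN) → mode=M_NAV action=A_TURN
3. evClear: (M_NAV) → mode=M_SCAN action=A_TURN
4. evContact: (M_SCAN) → mode=M_SCAN action=A_TURN
5. evDetect: (M_SCAN) → mode=M_SCAN action=A_WAIT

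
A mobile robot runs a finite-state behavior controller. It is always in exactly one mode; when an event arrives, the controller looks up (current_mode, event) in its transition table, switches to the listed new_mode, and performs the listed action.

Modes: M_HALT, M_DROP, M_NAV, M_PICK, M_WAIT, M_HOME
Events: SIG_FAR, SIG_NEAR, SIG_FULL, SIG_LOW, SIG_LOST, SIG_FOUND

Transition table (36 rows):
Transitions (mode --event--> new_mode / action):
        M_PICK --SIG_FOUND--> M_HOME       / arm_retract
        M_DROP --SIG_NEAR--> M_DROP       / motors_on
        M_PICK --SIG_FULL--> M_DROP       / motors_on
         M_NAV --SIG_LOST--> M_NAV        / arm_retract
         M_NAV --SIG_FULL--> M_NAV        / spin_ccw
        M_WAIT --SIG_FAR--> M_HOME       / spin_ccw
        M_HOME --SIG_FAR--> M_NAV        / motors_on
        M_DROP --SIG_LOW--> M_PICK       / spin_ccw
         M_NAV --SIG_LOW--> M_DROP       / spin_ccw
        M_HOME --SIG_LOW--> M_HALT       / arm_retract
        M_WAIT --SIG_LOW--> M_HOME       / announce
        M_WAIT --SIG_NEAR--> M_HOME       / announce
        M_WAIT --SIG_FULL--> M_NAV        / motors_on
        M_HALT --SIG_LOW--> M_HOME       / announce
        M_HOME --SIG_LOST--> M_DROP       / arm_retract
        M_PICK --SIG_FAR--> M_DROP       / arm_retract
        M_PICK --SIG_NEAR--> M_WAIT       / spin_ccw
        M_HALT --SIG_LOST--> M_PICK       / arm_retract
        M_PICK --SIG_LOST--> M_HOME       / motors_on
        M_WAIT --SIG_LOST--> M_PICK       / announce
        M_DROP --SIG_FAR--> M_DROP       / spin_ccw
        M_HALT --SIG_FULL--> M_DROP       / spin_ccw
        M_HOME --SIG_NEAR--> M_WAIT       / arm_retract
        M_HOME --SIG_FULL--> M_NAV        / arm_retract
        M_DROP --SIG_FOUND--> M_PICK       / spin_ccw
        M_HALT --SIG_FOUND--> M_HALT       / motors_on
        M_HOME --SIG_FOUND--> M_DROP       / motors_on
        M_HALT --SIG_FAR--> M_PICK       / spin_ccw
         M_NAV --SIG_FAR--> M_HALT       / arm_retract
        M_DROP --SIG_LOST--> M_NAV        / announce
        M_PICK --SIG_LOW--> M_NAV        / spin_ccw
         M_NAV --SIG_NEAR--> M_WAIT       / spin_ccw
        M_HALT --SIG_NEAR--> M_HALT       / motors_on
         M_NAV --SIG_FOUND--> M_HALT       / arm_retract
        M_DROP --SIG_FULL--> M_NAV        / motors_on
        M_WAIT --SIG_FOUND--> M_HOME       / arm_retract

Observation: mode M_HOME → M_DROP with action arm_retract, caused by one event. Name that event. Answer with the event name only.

try SIG_FAR: (M_HOME, SIG_FAR) → (M_NAV, motors_on)
try SIG_NEAR: (M_HOME, SIG_NEAR) → (M_WAIT, arm_retract)
try SIG_FULL: (M_HOME, SIG_FULL) → (M_NAV, arm_retract)
try SIG_LOW: (M_HOME, SIG_LOW) → (M_HALT, arm_retract)
try SIG_LOST: (M_HOME, SIG_LOST) → (M_DROP, arm_retract)  ← matches
try SIG_FOUND: (M_HOME, SIG_FOUND) → (M_DROP, motors_on)

SIG_LOST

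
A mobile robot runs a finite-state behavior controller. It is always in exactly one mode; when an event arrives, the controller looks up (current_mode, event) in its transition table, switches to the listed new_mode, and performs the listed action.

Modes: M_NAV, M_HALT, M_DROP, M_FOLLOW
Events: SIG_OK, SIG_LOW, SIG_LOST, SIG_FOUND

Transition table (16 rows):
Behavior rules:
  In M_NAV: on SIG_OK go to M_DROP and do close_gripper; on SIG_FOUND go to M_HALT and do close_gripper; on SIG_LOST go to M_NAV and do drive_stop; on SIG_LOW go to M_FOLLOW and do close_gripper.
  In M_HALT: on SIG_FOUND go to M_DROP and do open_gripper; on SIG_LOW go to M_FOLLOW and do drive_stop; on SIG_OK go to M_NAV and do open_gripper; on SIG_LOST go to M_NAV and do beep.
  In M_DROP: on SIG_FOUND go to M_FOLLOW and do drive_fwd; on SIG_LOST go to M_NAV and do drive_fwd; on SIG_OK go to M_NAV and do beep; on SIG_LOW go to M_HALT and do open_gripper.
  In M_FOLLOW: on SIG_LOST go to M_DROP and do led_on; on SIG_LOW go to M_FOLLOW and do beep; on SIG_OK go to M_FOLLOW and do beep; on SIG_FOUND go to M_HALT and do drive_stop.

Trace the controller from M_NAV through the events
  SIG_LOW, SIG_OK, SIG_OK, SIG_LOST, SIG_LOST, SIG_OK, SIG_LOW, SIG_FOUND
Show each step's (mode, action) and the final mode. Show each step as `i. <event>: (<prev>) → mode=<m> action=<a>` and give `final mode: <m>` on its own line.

final mode: M_DROP

1. SIG_LOW: (M_NAV) → mode=M_FOLLOW action=close_gripper
2. SIG_OK: (M_FOLLOW) → mode=M_FOLLOW action=beep
3. SIG_OK: (M_FOLLOW) → mode=M_FOLLOW action=beep
4. SIG_LOST: (M_FOLLOW) → mode=M_DROP action=led_on
5. SIG_LOST: (M_DROP) → mode=M_NAV action=drive_fwd
6. SIG_OK: (M_NAV) → mode=M_DROP action=close_gripper
7. SIG_LOW: (M_DROP) → mode=M_HALT action=open_gripper
8. SIG_FOUND: (M_HALT) → mode=M_DROP action=open_gripper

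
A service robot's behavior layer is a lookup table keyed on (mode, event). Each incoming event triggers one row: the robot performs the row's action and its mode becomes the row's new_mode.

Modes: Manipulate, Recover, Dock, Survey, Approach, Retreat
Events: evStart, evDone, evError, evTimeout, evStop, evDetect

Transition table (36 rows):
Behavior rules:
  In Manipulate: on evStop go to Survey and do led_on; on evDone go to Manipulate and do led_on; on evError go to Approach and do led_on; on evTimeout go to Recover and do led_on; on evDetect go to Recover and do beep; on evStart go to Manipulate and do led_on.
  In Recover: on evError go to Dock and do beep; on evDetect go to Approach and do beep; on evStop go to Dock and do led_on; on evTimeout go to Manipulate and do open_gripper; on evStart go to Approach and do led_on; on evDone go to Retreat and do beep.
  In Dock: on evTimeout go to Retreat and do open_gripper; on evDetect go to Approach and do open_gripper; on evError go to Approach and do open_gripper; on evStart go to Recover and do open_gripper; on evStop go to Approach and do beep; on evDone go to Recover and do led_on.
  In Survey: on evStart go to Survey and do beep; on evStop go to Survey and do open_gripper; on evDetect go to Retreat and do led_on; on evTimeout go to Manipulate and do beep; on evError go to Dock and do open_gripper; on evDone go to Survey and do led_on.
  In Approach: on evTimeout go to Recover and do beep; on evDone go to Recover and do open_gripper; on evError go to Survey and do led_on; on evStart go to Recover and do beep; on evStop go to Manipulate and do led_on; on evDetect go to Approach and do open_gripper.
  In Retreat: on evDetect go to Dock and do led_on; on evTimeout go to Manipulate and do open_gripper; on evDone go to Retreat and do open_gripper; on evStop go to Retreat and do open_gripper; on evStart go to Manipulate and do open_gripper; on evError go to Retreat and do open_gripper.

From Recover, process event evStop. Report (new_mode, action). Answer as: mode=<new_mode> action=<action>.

current mode = Recover; filter table to that mode:
  (Recover, evError) → (Dock, beep)
  (Recover, evDetect) → (Approach, beep)
  (Recover, evStop) → (Dock, led_on)  ← event matches
  (Recover, evTimeout) → (Manipulate, open_gripper)
  (Recover, evStart) → (Approach, led_on)
  (Recover, evDone) → (Retreat, beep)
event = evStop selects (Dock, led_on)

mode=Dock action=led_on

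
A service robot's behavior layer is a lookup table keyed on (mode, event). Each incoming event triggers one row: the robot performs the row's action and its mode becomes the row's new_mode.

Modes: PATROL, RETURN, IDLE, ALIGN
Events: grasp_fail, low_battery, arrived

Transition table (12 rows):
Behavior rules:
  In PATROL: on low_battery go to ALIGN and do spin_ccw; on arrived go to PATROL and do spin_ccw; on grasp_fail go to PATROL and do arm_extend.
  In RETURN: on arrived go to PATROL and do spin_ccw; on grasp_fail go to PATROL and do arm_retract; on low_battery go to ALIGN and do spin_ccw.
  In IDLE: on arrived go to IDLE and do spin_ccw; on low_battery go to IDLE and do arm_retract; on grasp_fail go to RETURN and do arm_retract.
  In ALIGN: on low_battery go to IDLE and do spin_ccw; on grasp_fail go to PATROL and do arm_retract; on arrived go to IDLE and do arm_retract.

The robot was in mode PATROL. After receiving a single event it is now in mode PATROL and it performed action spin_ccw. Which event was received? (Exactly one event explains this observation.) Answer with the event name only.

arrived

try grasp_fail: (PATROL, grasp_fail) → (PATROL, arm_extend)
try low_battery: (PATROL, low_battery) → (ALIGN, spin_ccw)
try arrived: (PATROL, arrived) → (PATROL, spin_ccw)  ← matches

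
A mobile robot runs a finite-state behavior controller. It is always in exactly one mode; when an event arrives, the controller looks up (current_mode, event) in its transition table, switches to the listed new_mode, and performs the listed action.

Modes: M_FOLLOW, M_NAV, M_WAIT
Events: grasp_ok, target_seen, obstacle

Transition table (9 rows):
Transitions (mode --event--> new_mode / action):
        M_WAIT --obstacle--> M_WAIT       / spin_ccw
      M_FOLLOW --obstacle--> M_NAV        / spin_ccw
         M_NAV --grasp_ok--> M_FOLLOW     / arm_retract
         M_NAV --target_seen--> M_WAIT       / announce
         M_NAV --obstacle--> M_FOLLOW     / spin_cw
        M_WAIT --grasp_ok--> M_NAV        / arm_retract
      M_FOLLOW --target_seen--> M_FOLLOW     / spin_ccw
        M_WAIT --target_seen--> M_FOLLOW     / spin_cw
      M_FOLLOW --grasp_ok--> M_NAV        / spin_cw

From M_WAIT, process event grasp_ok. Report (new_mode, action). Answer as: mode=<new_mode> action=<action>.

mode=M_NAV action=arm_retract

current mode = M_WAIT; filter table to that mode:
  (M_WAIT, obstacle) → (M_WAIT, spin_ccw)
  (M_WAIT, grasp_ok) → (M_NAV, arm_retract)  ← event matches
  (M_WAIT, target_seen) → (M_FOLLOW, spin_cw)
event = grasp_ok selects (M_NAV, arm_retract)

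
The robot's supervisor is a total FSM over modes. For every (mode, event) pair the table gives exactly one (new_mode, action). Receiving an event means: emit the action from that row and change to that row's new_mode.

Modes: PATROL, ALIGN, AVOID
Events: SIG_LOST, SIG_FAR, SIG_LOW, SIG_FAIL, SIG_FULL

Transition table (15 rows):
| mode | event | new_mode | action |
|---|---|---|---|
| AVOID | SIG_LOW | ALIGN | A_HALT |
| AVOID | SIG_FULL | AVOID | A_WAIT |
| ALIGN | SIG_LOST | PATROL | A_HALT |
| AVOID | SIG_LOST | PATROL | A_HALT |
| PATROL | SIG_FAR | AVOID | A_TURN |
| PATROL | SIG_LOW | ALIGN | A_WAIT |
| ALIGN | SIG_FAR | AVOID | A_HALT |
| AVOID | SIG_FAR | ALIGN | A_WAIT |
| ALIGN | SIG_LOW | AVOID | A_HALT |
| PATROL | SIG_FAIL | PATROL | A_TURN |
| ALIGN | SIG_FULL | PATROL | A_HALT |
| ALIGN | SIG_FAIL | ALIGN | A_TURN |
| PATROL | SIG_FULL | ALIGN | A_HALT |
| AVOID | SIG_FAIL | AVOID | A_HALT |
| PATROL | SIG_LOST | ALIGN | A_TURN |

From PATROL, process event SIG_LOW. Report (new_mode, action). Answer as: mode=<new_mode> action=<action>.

current mode = PATROL; filter table to that mode:
  (PATROL, SIG_FAR) → (AVOID, A_TURN)
  (PATROL, SIG_LOW) → (ALIGN, A_WAIT)  ← event matches
  (PATROL, SIG_FAIL) → (PATROL, A_TURN)
  (PATROL, SIG_FULL) → (ALIGN, A_HALT)
  (PATROL, SIG_LOST) → (ALIGN, A_TURN)
event = SIG_LOW selects (ALIGN, A_WAIT)

mode=ALIGN action=A_WAIT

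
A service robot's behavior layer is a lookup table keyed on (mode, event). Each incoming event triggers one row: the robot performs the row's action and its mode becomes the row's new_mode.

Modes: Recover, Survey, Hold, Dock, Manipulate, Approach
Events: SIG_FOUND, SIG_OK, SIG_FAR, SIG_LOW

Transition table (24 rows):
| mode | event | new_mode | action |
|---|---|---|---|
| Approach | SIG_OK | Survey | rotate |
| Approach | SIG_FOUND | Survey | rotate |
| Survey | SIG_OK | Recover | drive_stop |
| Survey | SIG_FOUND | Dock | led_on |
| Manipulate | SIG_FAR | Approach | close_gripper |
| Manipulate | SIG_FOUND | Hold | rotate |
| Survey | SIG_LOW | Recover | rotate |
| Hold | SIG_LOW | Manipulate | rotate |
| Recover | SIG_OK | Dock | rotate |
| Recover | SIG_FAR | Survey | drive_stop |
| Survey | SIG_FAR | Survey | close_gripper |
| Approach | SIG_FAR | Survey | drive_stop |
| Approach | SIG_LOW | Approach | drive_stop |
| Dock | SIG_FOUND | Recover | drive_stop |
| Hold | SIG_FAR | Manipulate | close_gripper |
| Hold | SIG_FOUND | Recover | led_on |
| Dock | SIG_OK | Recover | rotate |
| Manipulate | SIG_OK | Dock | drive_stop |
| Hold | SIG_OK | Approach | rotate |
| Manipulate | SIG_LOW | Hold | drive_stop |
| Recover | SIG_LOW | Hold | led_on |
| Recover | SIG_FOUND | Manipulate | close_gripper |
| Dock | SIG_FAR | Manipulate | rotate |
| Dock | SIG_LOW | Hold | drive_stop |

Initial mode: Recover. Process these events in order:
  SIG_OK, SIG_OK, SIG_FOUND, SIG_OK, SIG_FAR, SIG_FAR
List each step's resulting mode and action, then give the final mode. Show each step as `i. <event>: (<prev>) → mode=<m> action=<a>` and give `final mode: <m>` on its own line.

final mode: Approach

1. SIG_OK: (Recover) → mode=Dock action=rotate
2. SIG_OK: (Dock) → mode=Recover action=rotate
3. SIG_FOUND: (Recover) → mode=Manipulate action=close_gripper
4. SIG_OK: (Manipulate) → mode=Dock action=drive_stop
5. SIG_FAR: (Dock) → mode=Manipulate action=rotate
6. SIG_FAR: (Manipulate) → mode=Approach action=close_gripper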